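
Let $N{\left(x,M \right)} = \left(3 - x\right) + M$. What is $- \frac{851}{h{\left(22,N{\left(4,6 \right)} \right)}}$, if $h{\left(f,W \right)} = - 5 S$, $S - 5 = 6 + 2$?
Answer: $\frac{851}{65} \approx 13.092$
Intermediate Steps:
$N{\left(x,M \right)} = 3 + M - x$
$S = 13$ ($S = 5 + \left(6 + 2\right) = 5 + 8 = 13$)
$h{\left(f,W \right)} = -65$ ($h{\left(f,W \right)} = \left(-5\right) 13 = -65$)
$- \frac{851}{h{\left(22,N{\left(4,6 \right)} \right)}} = - \frac{851}{-65} = \left(-851\right) \left(- \frac{1}{65}\right) = \frac{851}{65}$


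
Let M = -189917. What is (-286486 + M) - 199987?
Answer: -676390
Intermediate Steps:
(-286486 + M) - 199987 = (-286486 - 189917) - 199987 = -476403 - 199987 = -676390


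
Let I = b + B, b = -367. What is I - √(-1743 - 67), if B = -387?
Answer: -754 - I*√1810 ≈ -754.0 - 42.544*I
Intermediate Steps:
I = -754 (I = -367 - 387 = -754)
I - √(-1743 - 67) = -754 - √(-1743 - 67) = -754 - √(-1810) = -754 - I*√1810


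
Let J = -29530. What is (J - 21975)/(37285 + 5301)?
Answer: -51505/42586 ≈ -1.2094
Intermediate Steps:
(J - 21975)/(37285 + 5301) = (-29530 - 21975)/(37285 + 5301) = -51505/42586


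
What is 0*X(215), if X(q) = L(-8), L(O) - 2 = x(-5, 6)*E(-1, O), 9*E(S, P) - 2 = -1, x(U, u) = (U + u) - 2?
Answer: 0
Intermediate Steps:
x(U, u) = -2 + U + u
E(S, P) = 1/9 (E(S, P) = 2/9 + (1/9)*(-1) = 2/9 - 1/9 = 1/9)
L(O) = 17/9 (L(O) = 2 + (-2 - 5 + 6)*(1/9) = 2 - 1*1/9 = 2 - 1/9 = 17/9)
X(q) = 17/9
0*X(215) = 0*(17/9) = 0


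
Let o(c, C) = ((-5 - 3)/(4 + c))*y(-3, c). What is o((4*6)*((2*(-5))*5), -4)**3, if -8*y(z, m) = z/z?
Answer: -1/1710777536 ≈ -5.8453e-10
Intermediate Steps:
y(z, m) = -1/8 (y(z, m) = -z/(8*z) = -1/8*1 = -1/8)
o(c, C) = 1/(4 + c) (o(c, C) = ((-5 - 3)/(4 + c))*(-1/8) = -8/(4 + c)*(-1/8) = 1/(4 + c))
o((4*6)*((2*(-5))*5), -4)**3 = (1/(4 + (4*6)*((2*(-5))*5)))**3 = (1/(4 + 24*(-10*5)))**3 = (1/(4 + 24*(-50)))**3 = (1/(4 - 1200))**3 = (1/(-1196))**3 = (-1/1196)**3 = -1/1710777536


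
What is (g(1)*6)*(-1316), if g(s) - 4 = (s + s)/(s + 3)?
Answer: -35532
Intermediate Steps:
g(s) = 4 + 2*s/(3 + s) (g(s) = 4 + (s + s)/(s + 3) = 4 + (2*s)/(3 + s) = 4 + 2*s/(3 + s))
(g(1)*6)*(-1316) = ((6*(2 + 1)/(3 + 1))*6)*(-1316) = ((6*3/4)*6)*(-1316) = ((6*(¼)*3)*6)*(-1316) = ((9/2)*6)*(-1316) = 27*(-1316) = -35532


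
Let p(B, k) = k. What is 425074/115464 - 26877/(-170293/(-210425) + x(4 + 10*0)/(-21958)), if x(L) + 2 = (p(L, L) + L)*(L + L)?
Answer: -298695233851469203/8963487985992 ≈ -33324.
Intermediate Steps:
x(L) = -2 + 4*L² (x(L) = -2 + (L + L)*(L + L) = -2 + (2*L)*(2*L) = -2 + 4*L²)
425074/115464 - 26877/(-170293/(-210425) + x(4 + 10*0)/(-21958)) = 425074/115464 - 26877/(-170293/(-210425) + (-2 + 4*(4 + 10*0)²)/(-21958)) = 425074*(1/115464) - 26877/(-170293*(-1/210425) + (-2 + 4*(4 + 0)²)*(-1/21958)) = 212537/57732 - 26877/(170293/210425 + (-2 + 4*4²)*(-1/21958)) = 212537/57732 - 26877/(170293/210425 + (-2 + 4*16)*(-1/21958)) = 212537/57732 - 26877/(170293/210425 + (-2 + 64)*(-1/21958)) = 212537/57732 - 26877/(170293/210425 + 62*(-1/21958)) = 212537/57732 - 26877/(170293/210425 - 31/10979) = 212537/57732 - 26877/1863123672/2310256075 = 212537/57732 - 26877*2310256075/1863123672 = 212537/57732 - 20697584175925/621041224 = -298695233851469203/8963487985992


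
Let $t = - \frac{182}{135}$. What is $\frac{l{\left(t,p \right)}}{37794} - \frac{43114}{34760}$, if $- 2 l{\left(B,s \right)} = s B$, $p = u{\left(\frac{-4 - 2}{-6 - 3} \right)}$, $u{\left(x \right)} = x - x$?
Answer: $- \frac{21557}{17380} \approx -1.2403$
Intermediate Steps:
$t = - \frac{182}{135}$ ($t = \left(-182\right) \frac{1}{135} = - \frac{182}{135} \approx -1.3481$)
$u{\left(x \right)} = 0$
$p = 0$
$l{\left(B,s \right)} = - \frac{B s}{2}$ ($l{\left(B,s \right)} = - \frac{s B}{2} = - \frac{B s}{2}$)
$\frac{l{\left(t,p \right)}}{37794} - \frac{43114}{34760} = \frac{\left(- \frac{1}{2}\right) \left(- \frac{182}{135}\right) 0}{37794} - \frac{43114}{34760} = 0 \cdot \frac{1}{37794} - \frac{21557}{17380} = 0 - \frac{21557}{17380} = - \frac{21557}{17380}$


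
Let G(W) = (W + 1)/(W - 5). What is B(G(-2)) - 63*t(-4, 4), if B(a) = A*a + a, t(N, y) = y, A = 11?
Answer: -1752/7 ≈ -250.29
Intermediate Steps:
G(W) = (1 + W)/(-5 + W)
B(a) = 12*a (B(a) = 11*a + a = 12*a)
B(G(-2)) - 63*t(-4, 4) = 12*((1 - 2)/(-5 - 2)) - 63*4 = 12*(-1/(-7)) - 252 = 12*(-⅐*(-1)) - 252 = 12*(⅐) - 252 = 12/7 - 252 = -1752/7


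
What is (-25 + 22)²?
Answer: 9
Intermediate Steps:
(-25 + 22)² = (-3)² = 9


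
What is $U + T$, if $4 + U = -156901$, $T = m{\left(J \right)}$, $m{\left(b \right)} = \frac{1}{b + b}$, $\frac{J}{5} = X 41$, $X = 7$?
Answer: $- \frac{450317349}{2870} \approx -1.5691 \cdot 10^{5}$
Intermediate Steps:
$J = 1435$ ($J = 5 \cdot 7 \cdot 41 = 5 \cdot 287 = 1435$)
$m{\left(b \right)} = \frac{1}{2 b}$
$T = \frac{1}{2870}$ ($T = \frac{1}{2 \cdot 1435} = \frac{1}{2} \cdot \frac{1}{1435} = \frac{1}{2870} \approx 0.00034843$)
$U = -156905$ ($U = -4 - 156901 = -156905$)
$U + T = -156905 + \frac{1}{2870} = - \frac{450317349}{2870}$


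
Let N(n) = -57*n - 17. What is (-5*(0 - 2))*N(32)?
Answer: -18410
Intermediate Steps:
N(n) = -17 - 57*n
(-5*(0 - 2))*N(32) = (-5*(0 - 2))*(-17 - 57*32) = (-5*(-2))*(-17 - 1824) = 10*(-1841) = -18410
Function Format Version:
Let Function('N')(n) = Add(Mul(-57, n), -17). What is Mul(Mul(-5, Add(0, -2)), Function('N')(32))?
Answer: -18410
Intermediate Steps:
Function('N')(n) = Add(-17, Mul(-57, n))
Mul(Mul(-5, Add(0, -2)), Function('N')(32)) = Mul(Mul(-5, Add(0, -2)), Add(-17, Mul(-57, 32))) = Mul(Mul(-5, -2), Add(-17, -1824)) = Mul(10, -1841) = -18410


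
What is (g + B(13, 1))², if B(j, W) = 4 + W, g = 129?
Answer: 17956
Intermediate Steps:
(g + B(13, 1))² = (129 + (4 + 1))² = (129 + 5)² = 134² = 17956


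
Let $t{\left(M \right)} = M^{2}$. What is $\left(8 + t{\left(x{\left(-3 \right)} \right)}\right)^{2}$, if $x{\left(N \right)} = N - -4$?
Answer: $81$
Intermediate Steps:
$x{\left(N \right)} = 4 + N$ ($x{\left(N \right)} = N + 4 = 4 + N$)
$\left(8 + t{\left(x{\left(-3 \right)} \right)}\right)^{2} = \left(8 + \left(4 - 3\right)^{2}\right)^{2} = \left(8 + 1^{2}\right)^{2} = \left(8 + 1\right)^{2} = 9^{2} = 81$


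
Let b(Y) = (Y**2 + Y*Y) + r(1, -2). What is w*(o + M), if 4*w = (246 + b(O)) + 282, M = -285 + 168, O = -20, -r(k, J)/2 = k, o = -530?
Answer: -428961/2 ≈ -2.1448e+5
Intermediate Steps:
r(k, J) = -2*k
M = -117
b(Y) = -2 + 2*Y**2 (b(Y) = (Y**2 + Y*Y) - 2*1 = (Y**2 + Y**2) - 2 = 2*Y**2 - 2 = -2 + 2*Y**2)
w = 663/2 (w = ((246 + (-2 + 2*(-20)**2)) + 282)/4 = ((246 + (-2 + 2*400)) + 282)/4 = ((246 + (-2 + 800)) + 282)/4 = ((246 + 798) + 282)/4 = (1044 + 282)/4 = (1/4)*1326 = 663/2 ≈ 331.50)
w*(o + M) = 663*(-530 - 117)/2 = (663/2)*(-647) = -428961/2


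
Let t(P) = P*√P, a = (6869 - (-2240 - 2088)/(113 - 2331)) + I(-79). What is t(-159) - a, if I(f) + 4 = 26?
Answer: -7639955/1109 - 159*I*√159 ≈ -6889.0 - 2004.9*I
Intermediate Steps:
I(f) = 22 (I(f) = -4 + 26 = 22)
a = 7639955/1109 (a = (6869 - (-2240 - 2088)/(113 - 2331)) + 22 = (6869 - (-4328)/(-2218)) + 22 = (6869 - (-4328)*(-1)/2218) + 22 = (6869 - 1*2164/1109) + 22 = (6869 - 2164/1109) + 22 = 7615557/1109 + 22 = 7639955/1109 ≈ 6889.0)
t(P) = P^(3/2)
t(-159) - a = (-159)^(3/2) - 1*7639955/1109 = -159*I*√159 - 7639955/1109 = -7639955/1109 - 159*I*√159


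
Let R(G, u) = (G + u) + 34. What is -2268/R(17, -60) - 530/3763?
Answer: 17882/71 ≈ 251.86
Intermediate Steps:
R(G, u) = 34 + G + u
-2268/R(17, -60) - 530/3763 = -2268/(34 + 17 - 60) - 530/3763 = -2268/(-9) - 530*1/3763 = -2268*(-⅑) - 10/71 = 252 - 10/71 = 17882/71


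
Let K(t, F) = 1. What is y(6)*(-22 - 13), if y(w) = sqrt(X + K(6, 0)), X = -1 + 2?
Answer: -35*sqrt(2) ≈ -49.497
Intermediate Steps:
X = 1
y(w) = sqrt(2) (y(w) = sqrt(1 + 1) = sqrt(2))
y(6)*(-22 - 13) = sqrt(2)*(-22 - 13) = sqrt(2)*(-35) = -35*sqrt(2)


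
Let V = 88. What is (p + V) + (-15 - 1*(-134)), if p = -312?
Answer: -105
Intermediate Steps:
(p + V) + (-15 - 1*(-134)) = (-312 + 88) + (-15 - 1*(-134)) = -224 + (-15 + 134) = -224 + 119 = -105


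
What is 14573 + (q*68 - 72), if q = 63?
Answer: 18785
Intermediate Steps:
14573 + (q*68 - 72) = 14573 + (63*68 - 72) = 14573 + (4284 - 72) = 14573 + 4212 = 18785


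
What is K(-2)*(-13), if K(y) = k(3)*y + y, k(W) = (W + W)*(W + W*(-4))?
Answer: -1378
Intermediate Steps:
k(W) = -6*W² (k(W) = (2*W)*(W - 4*W) = (2*W)*(-3*W) = -6*W²)
K(y) = -53*y (K(y) = (-6*3²)*y + y = (-6*9)*y + y = -54*y + y = -53*y)
K(-2)*(-13) = -53*(-2)*(-13) = 106*(-13) = -1378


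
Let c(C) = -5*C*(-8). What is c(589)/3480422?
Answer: 11780/1740211 ≈ 0.0067693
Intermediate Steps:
c(C) = 40*C
c(589)/3480422 = (40*589)/3480422 = 23560*(1/3480422) = 11780/1740211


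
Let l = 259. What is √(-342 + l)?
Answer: I*√83 ≈ 9.1104*I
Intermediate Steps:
√(-342 + l) = √(-342 + 259) = √(-83) = I*√83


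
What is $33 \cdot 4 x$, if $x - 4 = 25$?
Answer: $3828$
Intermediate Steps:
$x = 29$ ($x = 4 + 25 = 29$)
$33 \cdot 4 x = 33 \cdot 4 \cdot 29 = 132 \cdot 29 = 3828$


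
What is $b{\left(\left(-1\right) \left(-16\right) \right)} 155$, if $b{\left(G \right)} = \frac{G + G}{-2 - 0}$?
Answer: $-2480$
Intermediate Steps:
$b{\left(G \right)} = - G$ ($b{\left(G \right)} = \frac{2 G}{-2 + 0} = \frac{2 G}{-2} = 2 G \left(- \frac{1}{2}\right) = - G$)
$b{\left(\left(-1\right) \left(-16\right) \right)} 155 = - \left(-1\right) \left(-16\right) 155 = \left(-1\right) 16 \cdot 155 = \left(-16\right) 155 = -2480$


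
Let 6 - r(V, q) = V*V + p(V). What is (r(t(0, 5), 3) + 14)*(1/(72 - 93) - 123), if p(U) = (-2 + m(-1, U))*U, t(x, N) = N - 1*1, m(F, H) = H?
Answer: 10336/21 ≈ 492.19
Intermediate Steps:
t(x, N) = -1 + N (t(x, N) = N - 1 = -1 + N)
p(U) = U*(-2 + U) (p(U) = (-2 + U)*U = U*(-2 + U))
r(V, q) = 6 - V**2 - V*(-2 + V) (r(V, q) = 6 - (V*V + V*(-2 + V)) = 6 - (V**2 + V*(-2 + V)) = 6 + (-V**2 - V*(-2 + V)) = 6 - V**2 - V*(-2 + V))
(r(t(0, 5), 3) + 14)*(1/(72 - 93) - 123) = ((6 - 2*(-1 + 5)**2 + 2*(-1 + 5)) + 14)*(1/(72 - 93) - 123) = ((6 - 2*4**2 + 2*4) + 14)*(1/(-21) - 123) = ((6 - 2*16 + 8) + 14)*(-1/21 - 123) = ((6 - 32 + 8) + 14)*(-2584/21) = (-18 + 14)*(-2584/21) = -4*(-2584/21) = 10336/21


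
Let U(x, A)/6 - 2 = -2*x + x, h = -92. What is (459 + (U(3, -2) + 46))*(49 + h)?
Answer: -21457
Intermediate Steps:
U(x, A) = 12 - 6*x (U(x, A) = 12 + 6*(-2*x + x) = 12 + 6*(-x) = 12 - 6*x)
(459 + (U(3, -2) + 46))*(49 + h) = (459 + ((12 - 6*3) + 46))*(49 - 92) = (459 + ((12 - 18) + 46))*(-43) = (459 + (-6 + 46))*(-43) = (459 + 40)*(-43) = 499*(-43) = -21457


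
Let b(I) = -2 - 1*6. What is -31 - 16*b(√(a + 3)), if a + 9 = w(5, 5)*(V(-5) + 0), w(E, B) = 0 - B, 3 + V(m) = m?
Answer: 97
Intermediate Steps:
V(m) = -3 + m
w(E, B) = -B
a = 31 (a = -9 + (-1*5)*((-3 - 5) + 0) = -9 - 5*(-8 + 0) = -9 - 5*(-8) = -9 + 40 = 31)
b(I) = -8 (b(I) = -2 - 6 = -8)
-31 - 16*b(√(a + 3)) = -31 - 16*(-8) = -31 + 128 = 97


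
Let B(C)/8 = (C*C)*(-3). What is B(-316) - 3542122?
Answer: -5938666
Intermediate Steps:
B(C) = -24*C**2 (B(C) = 8*((C*C)*(-3)) = 8*(C**2*(-3)) = 8*(-3*C**2) = -24*C**2)
B(-316) - 3542122 = -24*(-316)**2 - 3542122 = -24*99856 - 3542122 = -2396544 - 3542122 = -5938666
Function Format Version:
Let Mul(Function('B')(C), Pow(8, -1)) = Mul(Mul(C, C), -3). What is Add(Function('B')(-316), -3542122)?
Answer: -5938666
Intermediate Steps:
Function('B')(C) = Mul(-24, Pow(C, 2)) (Function('B')(C) = Mul(8, Mul(Mul(C, C), -3)) = Mul(8, Mul(Pow(C, 2), -3)) = Mul(8, Mul(-3, Pow(C, 2))) = Mul(-24, Pow(C, 2)))
Add(Function('B')(-316), -3542122) = Add(Mul(-24, Pow(-316, 2)), -3542122) = Add(Mul(-24, 99856), -3542122) = Add(-2396544, -3542122) = -5938666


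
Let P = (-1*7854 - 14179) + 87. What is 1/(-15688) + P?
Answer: -344288849/15688 ≈ -21946.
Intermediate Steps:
P = -21946 (P = (-7854 - 14179) + 87 = -22033 + 87 = -21946)
1/(-15688) + P = 1/(-15688) - 21946 = -1/15688 - 21946 = -344288849/15688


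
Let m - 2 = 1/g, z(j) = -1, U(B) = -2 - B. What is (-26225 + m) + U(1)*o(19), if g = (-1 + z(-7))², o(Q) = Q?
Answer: -105119/4 ≈ -26280.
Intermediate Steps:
g = 4 (g = (-1 - 1)² = (-2)² = 4)
m = 9/4 (m = 2 + 1/4 = 2 + ¼ = 9/4 ≈ 2.2500)
(-26225 + m) + U(1)*o(19) = (-26225 + 9/4) + (-2 - 1*1)*19 = -104891/4 + (-2 - 1)*19 = -104891/4 - 3*19 = -104891/4 - 57 = -105119/4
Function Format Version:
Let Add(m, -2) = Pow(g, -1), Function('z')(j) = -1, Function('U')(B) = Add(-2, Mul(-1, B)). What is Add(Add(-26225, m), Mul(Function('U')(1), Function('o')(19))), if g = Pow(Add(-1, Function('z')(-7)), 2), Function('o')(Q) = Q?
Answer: Rational(-105119, 4) ≈ -26280.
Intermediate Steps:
g = 4 (g = Pow(Add(-1, -1), 2) = Pow(-2, 2) = 4)
m = Rational(9, 4) (m = Add(2, Pow(4, -1)) = Add(2, Rational(1, 4)) = Rational(9, 4) ≈ 2.2500)
Add(Add(-26225, m), Mul(Function('U')(1), Function('o')(19))) = Add(Add(-26225, Rational(9, 4)), Mul(Add(-2, Mul(-1, 1)), 19)) = Add(Rational(-104891, 4), Mul(Add(-2, -1), 19)) = Add(Rational(-104891, 4), Mul(-3, 19)) = Add(Rational(-104891, 4), -57) = Rational(-105119, 4)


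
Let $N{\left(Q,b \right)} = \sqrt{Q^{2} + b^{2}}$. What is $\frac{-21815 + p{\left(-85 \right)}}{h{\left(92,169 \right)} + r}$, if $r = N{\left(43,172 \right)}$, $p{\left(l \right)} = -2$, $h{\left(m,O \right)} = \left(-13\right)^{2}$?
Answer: $\frac{3687073}{2872} - \frac{938131 \sqrt{17}}{2872} \approx -63.001$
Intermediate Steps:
$h{\left(m,O \right)} = 169$
$r = 43 \sqrt{17}$ ($r = \sqrt{43^{2} + 172^{2}} = \sqrt{1849 + 29584} = \sqrt{31433} = 43 \sqrt{17} \approx 177.29$)
$\frac{-21815 + p{\left(-85 \right)}}{h{\left(92,169 \right)} + r} = \frac{-21815 - 2}{169 + 43 \sqrt{17}} = - \frac{21817}{169 + 43 \sqrt{17}}$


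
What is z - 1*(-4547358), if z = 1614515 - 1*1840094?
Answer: 4321779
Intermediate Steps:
z = -225579 (z = 1614515 - 1840094 = -225579)
z - 1*(-4547358) = -225579 - 1*(-4547358) = -225579 + 4547358 = 4321779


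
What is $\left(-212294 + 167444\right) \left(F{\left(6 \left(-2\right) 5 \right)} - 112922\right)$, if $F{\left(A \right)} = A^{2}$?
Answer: $4903091700$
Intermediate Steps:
$\left(-212294 + 167444\right) \left(F{\left(6 \left(-2\right) 5 \right)} - 112922\right) = \left(-212294 + 167444\right) \left(\left(6 \left(-2\right) 5\right)^{2} - 112922\right) = - 44850 \left(\left(\left(-12\right) 5\right)^{2} - 112922\right) = - 44850 \left(\left(-60\right)^{2} - 112922\right) = - 44850 \left(3600 - 112922\right) = \left(-44850\right) \left(-109322\right) = 4903091700$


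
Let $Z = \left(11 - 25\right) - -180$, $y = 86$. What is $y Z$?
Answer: $14276$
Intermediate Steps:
$Z = 166$ ($Z = \left(11 - 25\right) + 180 = -14 + 180 = 166$)
$y Z = 86 \cdot 166 = 14276$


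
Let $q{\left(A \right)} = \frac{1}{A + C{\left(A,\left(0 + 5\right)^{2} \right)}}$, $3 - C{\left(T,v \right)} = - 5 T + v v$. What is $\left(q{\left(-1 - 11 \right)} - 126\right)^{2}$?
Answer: $\frac{7646628025}{481636} \approx 15876.0$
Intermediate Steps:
$C{\left(T,v \right)} = 3 - v^{2} + 5 T$ ($C{\left(T,v \right)} = 3 - \left(- 5 T + v v\right) = 3 - \left(- 5 T + v^{2}\right) = 3 - \left(v^{2} - 5 T\right) = 3 + \left(- v^{2} + 5 T\right) = 3 - v^{2} + 5 T$)
$q{\left(A \right)} = \frac{1}{-622 + 6 A}$ ($q{\left(A \right)} = \frac{1}{A + \left(3 - \left(\left(0 + 5\right)^{2}\right)^{2} + 5 A\right)} = \frac{1}{A + \left(3 - \left(5^{2}\right)^{2} + 5 A\right)} = \frac{1}{A + \left(3 - 25^{2} + 5 A\right)} = \frac{1}{A + \left(3 - 625 + 5 A\right)} = \frac{1}{A + \left(-622 + 5 A\right)} = \frac{1}{-622 + 6 A}$)
$\left(q{\left(-1 - 11 \right)} - 126\right)^{2} = \left(\frac{1}{2 \left(-311 + 3 \left(-1 - 11\right)\right)} - 126\right)^{2} = \left(\frac{1}{2 \left(-311 + 3 \left(-12\right)\right)} - 126\right)^{2} = \left(\frac{1}{2 \left(-311 - 36\right)} - 126\right)^{2} = \left(\frac{1}{2 \left(-347\right)} - 126\right)^{2} = \left(\frac{1}{2} \left(- \frac{1}{347}\right) - 126\right)^{2} = \left(- \frac{1}{694} - 126\right)^{2} = \left(- \frac{87445}{694}\right)^{2} = \frac{7646628025}{481636}$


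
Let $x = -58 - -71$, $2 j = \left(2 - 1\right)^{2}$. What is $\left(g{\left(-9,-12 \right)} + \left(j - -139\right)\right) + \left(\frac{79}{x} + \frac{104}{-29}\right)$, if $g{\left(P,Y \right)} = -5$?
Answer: $\frac{103291}{754} \approx 136.99$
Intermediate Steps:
$j = \frac{1}{2}$ ($j = \frac{\left(2 - 1\right)^{2}}{2} = \frac{1^{2}}{2} = \frac{1}{2} \cdot 1 = \frac{1}{2} \approx 0.5$)
$x = 13$ ($x = -58 + 71 = 13$)
$\left(g{\left(-9,-12 \right)} + \left(j - -139\right)\right) + \left(\frac{79}{x} + \frac{104}{-29}\right) = \left(-5 + \left(\frac{1}{2} - -139\right)\right) + \left(\frac{79}{13} + \frac{104}{-29}\right) = \left(-5 + \left(\frac{1}{2} + 139\right)\right) + \left(79 \cdot \frac{1}{13} + 104 \left(- \frac{1}{29}\right)\right) = \left(-5 + \frac{279}{2}\right) + \left(\frac{79}{13} - \frac{104}{29}\right) = \frac{269}{2} + \frac{939}{377} = \frac{103291}{754}$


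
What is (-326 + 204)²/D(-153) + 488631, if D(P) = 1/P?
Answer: -1788621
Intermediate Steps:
(-326 + 204)²/D(-153) + 488631 = (-326 + 204)²/(1/(-153)) + 488631 = (-122)²/(-1/153) + 488631 = 14884*(-153) + 488631 = -2277252 + 488631 = -1788621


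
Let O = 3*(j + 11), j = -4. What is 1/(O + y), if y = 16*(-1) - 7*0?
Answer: 1/5 ≈ 0.20000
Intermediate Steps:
y = -16 (y = -16 + 0 = -16)
O = 21 (O = 3*(-4 + 11) = 3*7 = 21)
1/(O + y) = 1/(21 - 16) = 1/5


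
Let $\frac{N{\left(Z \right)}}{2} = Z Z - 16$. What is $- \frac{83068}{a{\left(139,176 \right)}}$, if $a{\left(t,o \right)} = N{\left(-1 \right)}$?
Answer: $\frac{41534}{15} \approx 2768.9$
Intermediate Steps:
$N{\left(Z \right)} = -32 + 2 Z^{2}$ ($N{\left(Z \right)} = 2 \left(Z Z - 16\right) = 2 \left(Z^{2} - 16\right) = 2 \left(-16 + Z^{2}\right) = -32 + 2 Z^{2}$)
$a{\left(t,o \right)} = -30$ ($a{\left(t,o \right)} = -32 + 2 \left(-1\right)^{2} = -32 + 2 \cdot 1 = -32 + 2 = -30$)
$- \frac{83068}{a{\left(139,176 \right)}} = - \frac{83068}{-30} = \left(-83068\right) \left(- \frac{1}{30}\right) = \frac{41534}{15}$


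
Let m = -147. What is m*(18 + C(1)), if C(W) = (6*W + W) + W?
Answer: -3822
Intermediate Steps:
C(W) = 8*W (C(W) = 7*W + W = 8*W)
m*(18 + C(1)) = -147*(18 + 8*1) = -147*(18 + 8) = -147*26 = -3822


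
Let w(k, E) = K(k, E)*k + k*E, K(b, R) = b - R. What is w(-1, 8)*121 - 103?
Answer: 18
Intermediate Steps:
w(k, E) = E*k + k*(k - E) (w(k, E) = (k - E)*k + k*E = k*(k - E) + E*k = E*k + k*(k - E))
w(-1, 8)*121 - 103 = (-1)²*121 - 103 = 1*121 - 103 = 121 - 103 = 18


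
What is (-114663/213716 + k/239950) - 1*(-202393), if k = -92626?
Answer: 5189449666477767/25640577100 ≈ 2.0239e+5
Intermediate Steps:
(-114663/213716 + k/239950) - 1*(-202393) = (-114663/213716 - 92626/239950) - 1*(-202393) = (-114663*1/213716 - 92626*1/239950) + 202393 = (-114663/213716 - 46313/119975) + 202393 = -23654522533/25640577100 + 202393 = 5189449666477767/25640577100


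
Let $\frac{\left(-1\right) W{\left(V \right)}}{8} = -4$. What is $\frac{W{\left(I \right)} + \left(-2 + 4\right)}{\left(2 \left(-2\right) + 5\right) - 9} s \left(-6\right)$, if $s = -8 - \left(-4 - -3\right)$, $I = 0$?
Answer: $- \frac{357}{2} \approx -178.5$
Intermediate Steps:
$W{\left(V \right)} = 32$ ($W{\left(V \right)} = \left(-8\right) \left(-4\right) = 32$)
$s = -7$ ($s = -8 - \left(-4 + 3\right) = -8 - -1 = -8 + 1 = -7$)
$\frac{W{\left(I \right)} + \left(-2 + 4\right)}{\left(2 \left(-2\right) + 5\right) - 9} s \left(-6\right) = \frac{32 + \left(-2 + 4\right)}{\left(2 \left(-2\right) + 5\right) - 9} \left(\left(-7\right) \left(-6\right)\right) = \frac{32 + 2}{\left(-4 + 5\right) - 9} \cdot 42 = \frac{34}{1 - 9} \cdot 42 = \frac{34}{-8} \cdot 42 = 34 \left(- \frac{1}{8}\right) 42 = \left(- \frac{17}{4}\right) 42 = - \frac{357}{2}$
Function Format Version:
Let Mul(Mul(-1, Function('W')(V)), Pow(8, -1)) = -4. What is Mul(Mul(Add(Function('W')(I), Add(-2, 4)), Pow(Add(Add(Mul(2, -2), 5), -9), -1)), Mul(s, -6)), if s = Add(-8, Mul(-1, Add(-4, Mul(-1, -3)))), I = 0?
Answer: Rational(-357, 2) ≈ -178.50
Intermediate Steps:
Function('W')(V) = 32 (Function('W')(V) = Mul(-8, -4) = 32)
s = -7 (s = Add(-8, Mul(-1, Add(-4, 3))) = Add(-8, Mul(-1, -1)) = Add(-8, 1) = -7)
Mul(Mul(Add(Function('W')(I), Add(-2, 4)), Pow(Add(Add(Mul(2, -2), 5), -9), -1)), Mul(s, -6)) = Mul(Mul(Add(32, Add(-2, 4)), Pow(Add(Add(Mul(2, -2), 5), -9), -1)), Mul(-7, -6)) = Mul(Mul(Add(32, 2), Pow(Add(Add(-4, 5), -9), -1)), 42) = Mul(Mul(34, Pow(Add(1, -9), -1)), 42) = Mul(Mul(34, Pow(-8, -1)), 42) = Mul(Mul(34, Rational(-1, 8)), 42) = Mul(Rational(-17, 4), 42) = Rational(-357, 2)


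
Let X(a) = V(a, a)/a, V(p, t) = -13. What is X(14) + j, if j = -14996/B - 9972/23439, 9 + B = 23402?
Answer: -5104912737/2558773126 ≈ -1.9951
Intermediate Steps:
B = 23393 (B = -9 + 23402 = 23393)
X(a) = -13/a
j = -194922080/182769509 (j = -14996/23393 - 9972/23439 = -14996*1/23393 - 9972*1/23439 = -14996/23393 - 3324/7813 = -194922080/182769509 ≈ -1.0665)
X(14) + j = -13/14 - 194922080/182769509 = -5104912737/2558773126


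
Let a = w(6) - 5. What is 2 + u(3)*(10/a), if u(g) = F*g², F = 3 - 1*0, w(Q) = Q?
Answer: 272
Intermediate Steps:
a = 1 (a = 6 - 5 = 1)
F = 3 (F = 3 + 0 = 3)
u(g) = 3*g²
2 + u(3)*(10/a) = 2 + (3*3²)*(10/1) = 2 + (3*9)*(10*1) = 2 + 27*10 = 2 + 270 = 272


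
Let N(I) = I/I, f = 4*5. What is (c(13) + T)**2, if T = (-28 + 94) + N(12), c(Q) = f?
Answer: 7569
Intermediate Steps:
f = 20
N(I) = 1
c(Q) = 20
T = 67 (T = (-28 + 94) + 1 = 66 + 1 = 67)
(c(13) + T)**2 = (20 + 67)**2 = 87**2 = 7569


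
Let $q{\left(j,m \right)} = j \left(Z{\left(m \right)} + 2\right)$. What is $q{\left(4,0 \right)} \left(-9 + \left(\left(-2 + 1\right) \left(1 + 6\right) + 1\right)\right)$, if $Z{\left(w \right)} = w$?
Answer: $-120$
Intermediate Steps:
$q{\left(j,m \right)} = j \left(2 + m\right)$ ($q{\left(j,m \right)} = j \left(m + 2\right) = j \left(2 + m\right)$)
$q{\left(4,0 \right)} \left(-9 + \left(\left(-2 + 1\right) \left(1 + 6\right) + 1\right)\right) = 4 \left(2 + 0\right) \left(-9 + \left(\left(-2 + 1\right) \left(1 + 6\right) + 1\right)\right) = 4 \cdot 2 \left(-9 + \left(\left(-1\right) 7 + 1\right)\right) = 8 \left(-9 + \left(-7 + 1\right)\right) = 8 \left(-9 - 6\right) = 8 \left(-15\right) = -120$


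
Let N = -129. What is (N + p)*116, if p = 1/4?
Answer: -14935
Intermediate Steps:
p = 1/4 ≈ 0.25000
(N + p)*116 = (-129 + 1/4)*116 = -515/4*116 = -14935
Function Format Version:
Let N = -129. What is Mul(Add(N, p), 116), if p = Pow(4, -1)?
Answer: -14935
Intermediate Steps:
p = Rational(1, 4) ≈ 0.25000
Mul(Add(N, p), 116) = Mul(Add(-129, Rational(1, 4)), 116) = Mul(Rational(-515, 4), 116) = -14935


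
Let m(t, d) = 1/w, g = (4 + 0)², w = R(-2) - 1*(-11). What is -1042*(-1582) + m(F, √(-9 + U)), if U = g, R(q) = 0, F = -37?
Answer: 18132885/11 ≈ 1.6484e+6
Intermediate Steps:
w = 11 (w = 0 - 1*(-11) = 0 + 11 = 11)
g = 16 (g = 4² = 16)
U = 16
m(t, d) = 1/11
-1042*(-1582) + m(F, √(-9 + U)) = -1042*(-1582) + 1/11 = 1648444 + 1/11 = 18132885/11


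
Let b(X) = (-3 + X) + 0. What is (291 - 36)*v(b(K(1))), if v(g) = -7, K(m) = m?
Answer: -1785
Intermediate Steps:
b(X) = -3 + X
(291 - 36)*v(b(K(1))) = (291 - 36)*(-7) = 255*(-7) = -1785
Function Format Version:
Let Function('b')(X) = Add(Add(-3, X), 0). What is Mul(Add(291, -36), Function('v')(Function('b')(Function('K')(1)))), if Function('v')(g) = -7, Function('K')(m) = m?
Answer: -1785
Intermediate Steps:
Function('b')(X) = Add(-3, X)
Mul(Add(291, -36), Function('v')(Function('b')(Function('K')(1)))) = Mul(Add(291, -36), -7) = Mul(255, -7) = -1785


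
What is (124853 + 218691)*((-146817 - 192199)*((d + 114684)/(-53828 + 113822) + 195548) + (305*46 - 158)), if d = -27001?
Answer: -683182793876896634144/29997 ≈ -2.2775e+16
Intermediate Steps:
(124853 + 218691)*((-146817 - 192199)*((d + 114684)/(-53828 + 113822) + 195548) + (305*46 - 158)) = (124853 + 218691)*((-146817 - 192199)*((-27001 + 114684)/(-53828 + 113822) + 195548) + (305*46 - 158)) = 343544*(-339016*(87683/59994 + 195548) + (14030 - 158)) = 343544*(-339016*(87683*(1/59994) + 195548) + 13872) = 343544*(-339016*(87683/59994 + 195548) + 13872) = 343544*(-339016*11731794395/59994 + 13872) = 343544*(-1988633004307660/29997 + 13872) = 343544*(-1988632588189276/29997) = -683182793876896634144/29997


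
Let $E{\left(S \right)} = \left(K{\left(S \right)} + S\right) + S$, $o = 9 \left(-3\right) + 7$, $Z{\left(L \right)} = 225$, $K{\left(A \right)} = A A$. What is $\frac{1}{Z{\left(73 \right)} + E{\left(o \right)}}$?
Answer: $\frac{1}{585} \approx 0.0017094$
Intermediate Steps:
$K{\left(A \right)} = A^{2}$
$o = -20$ ($o = -27 + 7 = -20$)
$E{\left(S \right)} = S^{2} + 2 S$ ($E{\left(S \right)} = \left(S^{2} + S\right) + S = \left(S + S^{2}\right) + S = S^{2} + 2 S$)
$\frac{1}{Z{\left(73 \right)} + E{\left(o \right)}} = \frac{1}{225 - 20 \left(2 - 20\right)} = \frac{1}{225 - -360} = \frac{1}{225 + 360} = \frac{1}{585}$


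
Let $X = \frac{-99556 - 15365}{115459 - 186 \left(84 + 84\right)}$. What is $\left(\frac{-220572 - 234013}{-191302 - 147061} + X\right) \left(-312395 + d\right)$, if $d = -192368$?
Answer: $\frac{304855090657544}{28493886593} \approx 10699.0$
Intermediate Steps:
$X = - \frac{114921}{84211}$ ($X = - \frac{114921}{115459 - 31248} = - \frac{114921}{84211} \approx -1.3647$)
$\left(\frac{-220572 - 234013}{-191302 - 147061} + X\right) \left(-312395 + d\right) = \left(\frac{-220572 - 234013}{-191302 - 147061} - \frac{114921}{84211}\right) \left(-312395 - 192368\right) = \left(- \frac{454585}{-338363} - \frac{114921}{84211}\right) \left(-504763\right) = \left(\left(-454585\right) \left(- \frac{1}{338363}\right) - \frac{114921}{84211}\right) \left(-504763\right) = \left(\frac{454585}{338363} - \frac{114921}{84211}\right) \left(-504763\right) = \left(- \frac{603956888}{28493886593}\right) \left(-504763\right) = \frac{304855090657544}{28493886593}$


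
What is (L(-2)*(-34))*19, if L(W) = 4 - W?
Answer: -3876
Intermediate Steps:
(L(-2)*(-34))*19 = ((4 - 1*(-2))*(-34))*19 = ((4 + 2)*(-34))*19 = (6*(-34))*19 = -204*19 = -3876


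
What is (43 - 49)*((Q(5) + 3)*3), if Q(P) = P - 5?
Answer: -54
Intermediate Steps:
Q(P) = -5 + P
(43 - 49)*((Q(5) + 3)*3) = (43 - 49)*(((-5 + 5) + 3)*3) = -6*(0 + 3)*3 = -18*3 = -6*9 = -54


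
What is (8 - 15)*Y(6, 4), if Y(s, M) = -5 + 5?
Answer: 0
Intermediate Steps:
Y(s, M) = 0
(8 - 15)*Y(6, 4) = (8 - 15)*0 = -7*0 = 0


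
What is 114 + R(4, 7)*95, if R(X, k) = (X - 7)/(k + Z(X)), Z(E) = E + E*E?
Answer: 931/9 ≈ 103.44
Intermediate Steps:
Z(E) = E + E²
R(X, k) = (-7 + X)/(k + X*(1 + X)) (R(X, k) = (X - 7)/(k + X*(1 + X)) = (-7 + X)/(k + X*(1 + X)))
114 + R(4, 7)*95 = 114 + ((-7 + 4)/(7 + 4*(1 + 4)))*95 = 114 + (-3/(7 + 4*5))*95 = 114 + (-3/(7 + 20))*95 = 114 + (-3/27)*95 = 114 + ((1/27)*(-3))*95 = 114 - ⅑*95 = 114 - 95/9 = 931/9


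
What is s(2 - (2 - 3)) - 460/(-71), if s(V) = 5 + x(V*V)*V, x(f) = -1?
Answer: 602/71 ≈ 8.4789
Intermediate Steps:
s(V) = 5 - V
s(2 - (2 - 3)) - 460/(-71) = (5 - (2 - (2 - 3))) - 460/(-71) = (5 - (2 - 1*(-1))) - 460*(-1/71) = (5 - (2 + 1)) + 460/71 = (5 - 1*3) + 460/71 = (5 - 3) + 460/71 = 2 + 460/71 = 602/71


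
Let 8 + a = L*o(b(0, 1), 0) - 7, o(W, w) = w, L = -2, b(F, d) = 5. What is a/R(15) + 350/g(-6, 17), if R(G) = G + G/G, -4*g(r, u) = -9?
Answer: 22265/144 ≈ 154.62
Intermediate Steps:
g(r, u) = 9/4 (g(r, u) = -¼*(-9) = 9/4)
R(G) = 1 + G (R(G) = G + 1 = 1 + G)
a = -15 (a = -8 + (-2*0 - 7) = -8 + (0 - 7) = -8 - 7 = -15)
a/R(15) + 350/g(-6, 17) = -15/(1 + 15) + 350/(9/4) = -15/16 + 350*(4/9) = -15*1/16 + 1400/9 = -15/16 + 1400/9 = 22265/144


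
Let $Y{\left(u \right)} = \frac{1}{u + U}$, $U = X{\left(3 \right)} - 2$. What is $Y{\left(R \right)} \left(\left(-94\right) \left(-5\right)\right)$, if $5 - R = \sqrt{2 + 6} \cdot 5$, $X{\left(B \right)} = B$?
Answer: $- \frac{705}{41} - \frac{1175 \sqrt{2}}{41} \approx -57.724$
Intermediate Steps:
$R = 5 - 10 \sqrt{2}$ ($R = 5 - \sqrt{2 + 6} \cdot 5 = 5 - \sqrt{8} \cdot 5 = 5 - 2 \sqrt{2} \cdot 5 = 5 - 10 \sqrt{2} \approx -9.1421$)
$U = 1$ ($U = 3 - 2 = 1$)
$Y{\left(u \right)} = \frac{1}{1 + u}$ ($Y{\left(u \right)} = \frac{1}{u + 1} = \frac{1}{1 + u}$)
$Y{\left(R \right)} \left(\left(-94\right) \left(-5\right)\right) = \frac{\left(-94\right) \left(-5\right)}{1 + \left(5 - 10 \sqrt{2}\right)} = \frac{1}{6 - 10 \sqrt{2}} \cdot 470 = \frac{470}{6 - 10 \sqrt{2}}$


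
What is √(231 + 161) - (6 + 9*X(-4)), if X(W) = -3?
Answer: 21 + 14*√2 ≈ 40.799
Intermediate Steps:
√(231 + 161) - (6 + 9*X(-4)) = √(231 + 161) - (6 + 9*(-3)) = √392 - (6 - 27) = 14*√2 - 1*(-21) = 14*√2 + 21 = 21 + 14*√2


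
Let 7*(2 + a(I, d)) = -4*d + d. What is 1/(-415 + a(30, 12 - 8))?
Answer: -7/2931 ≈ -0.0023883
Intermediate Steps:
a(I, d) = -2 - 3*d/7 (a(I, d) = -2 + (-4*d + d)/7 = -2 + (-3*d)/7 = -2 - 3*d/7)
1/(-415 + a(30, 12 - 8)) = 1/(-415 + (-2 - 3*(12 - 8)/7)) = 1/(-415 + (-2 - 3/7*4)) = 1/(-415 + (-2 - 12/7)) = 1/(-415 - 26/7) = 1/(-2931/7) = -7/2931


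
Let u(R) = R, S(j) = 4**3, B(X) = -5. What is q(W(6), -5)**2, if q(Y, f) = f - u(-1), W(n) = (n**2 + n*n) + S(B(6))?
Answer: 16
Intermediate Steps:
S(j) = 64
W(n) = 64 + 2*n**2 (W(n) = (n**2 + n*n) + 64 = (n**2 + n**2) + 64 = 2*n**2 + 64 = 64 + 2*n**2)
q(Y, f) = 1 + f (q(Y, f) = f - 1*(-1) = f + 1 = 1 + f)
q(W(6), -5)**2 = (1 - 5)**2 = (-4)**2 = 16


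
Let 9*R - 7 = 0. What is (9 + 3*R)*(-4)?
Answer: -136/3 ≈ -45.333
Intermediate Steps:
R = 7/9 (R = 7/9 + (⅑)*0 = 7/9 + 0 = 7/9 ≈ 0.77778)
(9 + 3*R)*(-4) = (9 + 3*(7/9))*(-4) = (9 + 7/3)*(-4) = (34/3)*(-4) = -136/3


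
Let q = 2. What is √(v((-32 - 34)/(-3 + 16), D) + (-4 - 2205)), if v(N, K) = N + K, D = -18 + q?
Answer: I*√376883/13 ≈ 47.224*I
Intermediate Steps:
D = -16 (D = -18 + 2 = -16)
v(N, K) = K + N
√(v((-32 - 34)/(-3 + 16), D) + (-4 - 2205)) = √((-16 + (-32 - 34)/(-3 + 16)) + (-4 - 2205)) = √((-16 - 66/13) - 2209) = √(-274/13 - 2209) = √(-28991/13) = I*√376883/13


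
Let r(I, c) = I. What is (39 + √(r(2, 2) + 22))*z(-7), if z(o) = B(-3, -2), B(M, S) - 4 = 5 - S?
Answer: 429 + 22*√6 ≈ 482.89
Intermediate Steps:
B(M, S) = 9 - S (B(M, S) = 4 + (5 - S) = 9 - S)
z(o) = 11 (z(o) = 9 - 1*(-2) = 9 + 2 = 11)
(39 + √(r(2, 2) + 22))*z(-7) = (39 + √(2 + 22))*11 = (39 + √24)*11 = (39 + 2*√6)*11 = 429 + 22*√6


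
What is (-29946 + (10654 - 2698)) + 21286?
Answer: -704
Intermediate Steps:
(-29946 + (10654 - 2698)) + 21286 = (-29946 + 7956) + 21286 = -21990 + 21286 = -704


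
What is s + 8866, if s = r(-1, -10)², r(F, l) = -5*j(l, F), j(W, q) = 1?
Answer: 8891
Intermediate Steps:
r(F, l) = -5 (r(F, l) = -5*1 = -5)
s = 25 (s = (-5)² = 25)
s + 8866 = 25 + 8866 = 8891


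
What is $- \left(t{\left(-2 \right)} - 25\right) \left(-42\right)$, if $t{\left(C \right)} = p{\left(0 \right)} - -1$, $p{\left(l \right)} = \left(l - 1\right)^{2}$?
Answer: $-966$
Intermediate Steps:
$p{\left(l \right)} = \left(-1 + l\right)^{2}$
$t{\left(C \right)} = 2$ ($t{\left(C \right)} = \left(-1 + 0\right)^{2} - -1 = \left(-1\right)^{2} + 1 = 1 + 1 = 2$)
$- \left(t{\left(-2 \right)} - 25\right) \left(-42\right) = - \left(2 - 25\right) \left(-42\right) = - \left(-23\right) \left(-42\right) = \left(-1\right) 966 = -966$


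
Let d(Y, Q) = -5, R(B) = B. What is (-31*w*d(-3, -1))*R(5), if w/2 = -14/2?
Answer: -10850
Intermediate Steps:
w = -14 (w = 2*(-14/2) = 2*(-14*½) = 2*(-7) = -14)
(-31*w*d(-3, -1))*R(5) = -(-434)*(-5)*5 = -31*70*5 = -2170*5 = -10850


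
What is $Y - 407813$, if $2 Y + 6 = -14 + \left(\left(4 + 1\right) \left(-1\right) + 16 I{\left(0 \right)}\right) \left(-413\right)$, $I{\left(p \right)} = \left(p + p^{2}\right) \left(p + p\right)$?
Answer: $- \frac{813581}{2} \approx -4.0679 \cdot 10^{5}$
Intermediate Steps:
$I{\left(p \right)} = 2 p \left(p + p^{2}\right)$ ($I{\left(p \right)} = \left(p + p^{2}\right) 2 p = 2 p \left(p + p^{2}\right)$)
$Y = \frac{2045}{2}$ ($Y = -3 + \frac{-14 + \left(\left(4 + 1\right) \left(-1\right) + 16 \cdot 2 \cdot 0^{2} \left(1 + 0\right)\right) \left(-413\right)}{2} = -3 + \frac{-14 + \left(5 \left(-1\right) + 16 \cdot 2 \cdot 0 \cdot 1\right) \left(-413\right)}{2} = -3 + \frac{-14 + \left(-5 + 16 \cdot 0\right) \left(-413\right)}{2} = -3 + \frac{-14 + \left(-5 + 0\right) \left(-413\right)}{2} = -3 + \frac{-14 - -2065}{2} = -3 + \frac{-14 + 2065}{2} = -3 + \frac{1}{2} \cdot 2051 = -3 + \frac{2051}{2} = \frac{2045}{2} \approx 1022.5$)
$Y - 407813 = \frac{2045}{2} - 407813 = - \frac{813581}{2}$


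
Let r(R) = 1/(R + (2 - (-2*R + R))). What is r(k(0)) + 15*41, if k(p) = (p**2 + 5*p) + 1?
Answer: 2461/4 ≈ 615.25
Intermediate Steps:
k(p) = 1 + p**2 + 5*p
r(R) = 1/(2 + 2*R) (r(R) = 1/(R + (2 - (-1)*R)) = 1/(R + (2 + R)) = 1/(2 + 2*R))
r(k(0)) + 15*41 = 1/(2*(1 + (1 + 0**2 + 5*0))) + 15*41 = 1/(2*(1 + (1 + 0 + 0))) + 615 = 1/(2*(1 + 1)) + 615 = (1/2)/2 + 615 = (1/2)*(1/2) + 615 = 1/4 + 615 = 2461/4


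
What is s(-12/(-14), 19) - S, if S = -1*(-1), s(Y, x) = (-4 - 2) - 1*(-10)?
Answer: 3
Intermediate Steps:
s(Y, x) = 4 (s(Y, x) = -6 + 10 = 4)
S = 1
s(-12/(-14), 19) - S = 4 - 1*1 = 4 - 1 = 3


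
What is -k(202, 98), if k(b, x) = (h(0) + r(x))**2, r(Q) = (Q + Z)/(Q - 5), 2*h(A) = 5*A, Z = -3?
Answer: -9025/8649 ≈ -1.0435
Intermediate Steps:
h(A) = 5*A/2 (h(A) = (5*A)/2 = 5*A/2)
r(Q) = (-3 + Q)/(-5 + Q) (r(Q) = (Q - 3)/(Q - 5) = (-3 + Q)/(-5 + Q))
k(b, x) = (-3 + x)**2/(-5 + x)**2 (k(b, x) = ((5/2)*0 + (-3 + x)/(-5 + x))**2 = (0 + (-3 + x)/(-5 + x))**2 = ((-3 + x)/(-5 + x))**2 = (-3 + x)**2/(-5 + x)**2)
-k(202, 98) = -(-3 + 98)**2/(-5 + 98)**2 = -95**2/93**2 = -9025/8649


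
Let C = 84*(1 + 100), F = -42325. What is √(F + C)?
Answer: I*√33841 ≈ 183.96*I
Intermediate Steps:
C = 8484 (C = 84*101 = 8484)
√(F + C) = √(-42325 + 8484) = √(-33841) = I*√33841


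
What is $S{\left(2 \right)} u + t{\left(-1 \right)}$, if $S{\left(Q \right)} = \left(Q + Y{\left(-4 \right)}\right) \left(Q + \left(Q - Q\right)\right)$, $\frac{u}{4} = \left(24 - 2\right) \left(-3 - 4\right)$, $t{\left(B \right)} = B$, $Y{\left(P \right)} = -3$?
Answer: $1231$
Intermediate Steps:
$u = -616$ ($u = 4 \left(24 - 2\right) \left(-3 - 4\right) = 4 \cdot 22 \left(-7\right) = 4 \left(-154\right) = -616$)
$S{\left(Q \right)} = Q \left(-3 + Q\right)$ ($S{\left(Q \right)} = \left(Q - 3\right) \left(Q + \left(Q - Q\right)\right) = \left(-3 + Q\right) \left(Q + 0\right) = \left(-3 + Q\right) Q = Q \left(-3 + Q\right)$)
$S{\left(2 \right)} u + t{\left(-1 \right)} = 2 \left(-3 + 2\right) \left(-616\right) - 1 = 2 \left(-1\right) \left(-616\right) - 1 = \left(-2\right) \left(-616\right) - 1 = 1232 - 1 = 1231$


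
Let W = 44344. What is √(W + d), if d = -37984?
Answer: 2*√1590 ≈ 79.750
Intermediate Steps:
√(W + d) = √(44344 - 37984) = √6360 = 2*√1590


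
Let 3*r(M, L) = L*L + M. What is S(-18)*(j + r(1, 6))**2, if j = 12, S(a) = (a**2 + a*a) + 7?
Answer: 3490495/9 ≈ 3.8783e+5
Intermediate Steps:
S(a) = 7 + 2*a**2 (S(a) = (a**2 + a**2) + 7 = 2*a**2 + 7 = 7 + 2*a**2)
r(M, L) = M/3 + L**2/3 (r(M, L) = (L*L + M)/3 = (L**2 + M)/3 = (M + L**2)/3 = M/3 + L**2/3)
S(-18)*(j + r(1, 6))**2 = (7 + 2*(-18)**2)*(12 + ((1/3)*1 + (1/3)*6**2))**2 = (7 + 2*324)*(12 + (1/3 + (1/3)*36))**2 = (7 + 648)*(12 + (1/3 + 12))**2 = 655*(12 + 37/3)**2 = 655*(73/3)**2 = 655*(5329/9) = 3490495/9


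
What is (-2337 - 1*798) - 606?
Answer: -3741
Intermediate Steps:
(-2337 - 1*798) - 606 = (-2337 - 798) - 606 = -3135 - 606 = -3741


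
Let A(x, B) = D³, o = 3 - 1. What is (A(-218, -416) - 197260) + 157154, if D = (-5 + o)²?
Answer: -39377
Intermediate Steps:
o = 2
D = 9 (D = (-5 + 2)² = (-3)² = 9)
A(x, B) = 729 (A(x, B) = 9³ = 729)
(A(-218, -416) - 197260) + 157154 = (729 - 197260) + 157154 = -196531 + 157154 = -39377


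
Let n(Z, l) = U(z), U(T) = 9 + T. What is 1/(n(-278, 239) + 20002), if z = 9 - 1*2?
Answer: 1/20018 ≈ 4.9955e-5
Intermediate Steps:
z = 7 (z = 9 - 2 = 7)
n(Z, l) = 16 (n(Z, l) = 9 + 7 = 16)
1/(n(-278, 239) + 20002) = 1/(16 + 20002) = 1/20018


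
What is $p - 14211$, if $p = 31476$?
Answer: $17265$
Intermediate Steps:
$p - 14211 = 31476 - 14211 = 17265$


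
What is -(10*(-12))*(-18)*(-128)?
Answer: 276480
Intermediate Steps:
-(10*(-12))*(-18)*(-128) = -(-120*(-18))*(-128) = -2160*(-128) = -1*(-276480) = 276480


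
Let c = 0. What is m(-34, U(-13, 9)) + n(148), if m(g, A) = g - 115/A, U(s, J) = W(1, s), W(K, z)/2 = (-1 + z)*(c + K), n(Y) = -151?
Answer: -5065/28 ≈ -180.89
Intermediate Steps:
W(K, z) = 2*K*(-1 + z) (W(K, z) = 2*((-1 + z)*(0 + K)) = 2*((-1 + z)*K) = 2*(K*(-1 + z)) = 2*K*(-1 + z))
U(s, J) = -2 + 2*s (U(s, J) = 2*1*(-1 + s) = -2 + 2*s)
m(-34, U(-13, 9)) + n(148) = (-34 - 115/(-2 + 2*(-13))) - 151 = (-34 - 115/(-2 - 26)) - 151 = (-34 - 115/(-28)) - 151 = (-34 - 115*(-1/28)) - 151 = (-34 + 115/28) - 151 = -837/28 - 151 = -5065/28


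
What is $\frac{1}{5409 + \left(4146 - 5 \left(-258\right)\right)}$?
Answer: $\frac{1}{10845} \approx 9.2208 \cdot 10^{-5}$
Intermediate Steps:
$\frac{1}{5409 + \left(4146 - 5 \left(-258\right)\right)} = \frac{1}{5409 + \left(4146 - -1290\right)} = \frac{1}{5409 + \left(4146 + 1290\right)} = \frac{1}{5409 + 5436} = \frac{1}{10845}$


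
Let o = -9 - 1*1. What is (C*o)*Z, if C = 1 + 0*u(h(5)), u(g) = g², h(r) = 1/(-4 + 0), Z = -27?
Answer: 270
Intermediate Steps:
o = -10 (o = -9 - 1 = -10)
h(r) = -¼ (h(r) = 1/(-4) = -¼)
C = 1 (C = 1 + 0*(-¼)² = 1 + 0*(1/16) = 1 + 0 = 1)
(C*o)*Z = (1*(-10))*(-27) = -10*(-27) = 270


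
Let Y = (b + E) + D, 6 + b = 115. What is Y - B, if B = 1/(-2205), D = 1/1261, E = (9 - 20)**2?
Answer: 639519616/2780505 ≈ 230.00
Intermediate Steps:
b = 109 (b = -6 + 115 = 109)
E = 121 (E = (-11)**2 = 121)
D = 1/1261 ≈ 0.00079302
B = -1/2205 ≈ -0.00045351
Y = 290031/1261 (Y = (109 + 121) + 1/1261 = 230 + 1/1261 = 290031/1261 ≈ 230.00)
Y - B = 290031/1261 - 1*(-1/2205) = 290031/1261 + 1/2205 = 639519616/2780505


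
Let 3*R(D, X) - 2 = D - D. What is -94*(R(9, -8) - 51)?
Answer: 14194/3 ≈ 4731.3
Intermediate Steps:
R(D, X) = ⅔ (R(D, X) = ⅔ + (D - D)/3 = ⅔ + (⅓)*0 = ⅔ + 0 = ⅔)
-94*(R(9, -8) - 51) = -94*(⅔ - 51) = -94*(-151/3) = 14194/3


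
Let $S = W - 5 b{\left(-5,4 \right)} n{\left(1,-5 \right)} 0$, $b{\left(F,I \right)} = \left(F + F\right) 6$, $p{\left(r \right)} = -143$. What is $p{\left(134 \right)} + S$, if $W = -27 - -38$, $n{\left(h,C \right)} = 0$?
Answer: $-132$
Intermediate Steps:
$b{\left(F,I \right)} = 12 F$ ($b{\left(F,I \right)} = 2 F 6 = 12 F$)
$W = 11$ ($W = -27 + 38 = 11$)
$S = 11$ ($S = 11 - 5 \cdot 12 \left(-5\right) 0 \cdot 0 = 11 - 5 \left(-60\right) 0 \cdot 0 = 11 - 5 \cdot 0 \cdot 0 = 11 - 0 = 11 + 0 = 11$)
$p{\left(134 \right)} + S = -143 + 11 = -132$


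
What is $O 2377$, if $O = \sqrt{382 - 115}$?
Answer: $2377 \sqrt{267} \approx 38841.0$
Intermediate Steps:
$O = \sqrt{267}$ ($O = \sqrt{382 + \left(\left(-147 + 200\right) - 168\right)} = \sqrt{382 + \left(53 - 168\right)} = \sqrt{382 - 115} = \sqrt{267} \approx 16.34$)
$O 2377 = \sqrt{267} \cdot 2377 = 2377 \sqrt{267}$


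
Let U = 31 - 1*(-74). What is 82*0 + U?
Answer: 105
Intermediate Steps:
U = 105 (U = 31 + 74 = 105)
82*0 + U = 82*0 + 105 = 0 + 105 = 105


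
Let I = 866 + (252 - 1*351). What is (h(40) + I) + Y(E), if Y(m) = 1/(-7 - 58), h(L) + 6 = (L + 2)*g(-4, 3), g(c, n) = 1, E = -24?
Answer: 52194/65 ≈ 802.98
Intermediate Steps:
h(L) = -4 + L (h(L) = -6 + (L + 2)*1 = -6 + (2 + L)*1 = -6 + (2 + L) = -4 + L)
Y(m) = -1/65 (Y(m) = 1/(-65) = -1/65)
I = 767 (I = 866 + (252 - 351) = 866 - 99 = 767)
(h(40) + I) + Y(E) = ((-4 + 40) + 767) - 1/65 = (36 + 767) - 1/65 = 803 - 1/65 = 52194/65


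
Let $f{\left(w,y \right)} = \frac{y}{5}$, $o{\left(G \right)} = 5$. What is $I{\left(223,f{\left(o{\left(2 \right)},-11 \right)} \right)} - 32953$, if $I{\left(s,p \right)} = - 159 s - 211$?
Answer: $-68621$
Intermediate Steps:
$f{\left(w,y \right)} = \frac{y}{5}$ ($f{\left(w,y \right)} = y \frac{1}{5} = \frac{y}{5}$)
$I{\left(s,p \right)} = -211 - 159 s$
$I{\left(223,f{\left(o{\left(2 \right)},-11 \right)} \right)} - 32953 = \left(-211 - 35457\right) - 32953 = -35668 - 32953 = -68621$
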